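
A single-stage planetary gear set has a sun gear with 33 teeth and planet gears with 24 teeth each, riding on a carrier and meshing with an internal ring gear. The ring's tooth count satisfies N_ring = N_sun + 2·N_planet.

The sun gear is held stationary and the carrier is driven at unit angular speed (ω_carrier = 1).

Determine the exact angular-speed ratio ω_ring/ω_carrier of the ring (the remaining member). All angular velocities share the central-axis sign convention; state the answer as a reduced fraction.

N_ring = 33 + 2·24 = 81
33(ω_s−ω_c) = −81(ω_r−ω_c),  ω_s=0, ω_c=1
ω_r = 1 − (33/81)(0−1) = 38/27
ω_r/ω_c = 38/27

38/27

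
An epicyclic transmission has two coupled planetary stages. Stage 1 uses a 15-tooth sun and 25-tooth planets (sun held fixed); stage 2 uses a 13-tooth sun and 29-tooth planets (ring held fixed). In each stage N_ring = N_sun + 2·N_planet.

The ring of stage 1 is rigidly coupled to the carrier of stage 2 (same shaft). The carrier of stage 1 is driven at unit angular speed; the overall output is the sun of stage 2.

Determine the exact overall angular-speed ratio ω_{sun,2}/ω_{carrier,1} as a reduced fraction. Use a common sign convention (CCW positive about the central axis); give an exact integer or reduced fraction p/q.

1344/169

Stage 1: N_ring = 15 + 2·25 = 65
Stage 1: 15(ω_s−ω_c) = −65(ω_r−ω_c),  ω_s=0, ω_c=1
Stage 1: ω_r = 1 − (15/65)(0−1) = 16/13
  ⇒ ω_r¹/ω_c¹ = 16/13
Stage 2: N_ring = 13 + 2·29 = 71
Stage 2: 13(ω_s−ω_c) = −71(ω_r−ω_c),  ω_r=0, ω_c=1
Stage 2: ω_s = 1 − (71/13)(0−1) = 84/13
  ⇒ ω_s²/ω_c² = 84/13
Coupling ω_c² = ω_r¹ ⇒ overall = 16/13 × 84/13 = 1344/169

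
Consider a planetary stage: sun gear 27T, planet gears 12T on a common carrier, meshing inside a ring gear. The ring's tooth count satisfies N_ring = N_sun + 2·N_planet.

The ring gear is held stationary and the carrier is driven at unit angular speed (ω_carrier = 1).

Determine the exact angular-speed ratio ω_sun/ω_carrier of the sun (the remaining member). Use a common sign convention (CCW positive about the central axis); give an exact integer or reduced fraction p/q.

26/9

N_ring = 27 + 2·12 = 51
27(ω_s−ω_c) = −51(ω_r−ω_c),  ω_r=0, ω_c=1
ω_s = 1 − (51/27)(0−1) = 26/9
ω_s/ω_c = 26/9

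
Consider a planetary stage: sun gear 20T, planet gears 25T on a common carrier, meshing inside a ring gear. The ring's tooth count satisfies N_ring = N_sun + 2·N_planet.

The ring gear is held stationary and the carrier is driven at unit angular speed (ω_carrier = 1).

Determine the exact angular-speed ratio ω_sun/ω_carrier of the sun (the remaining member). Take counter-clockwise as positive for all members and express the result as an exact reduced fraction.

9/2

N_ring = 20 + 2·25 = 70
20(ω_s−ω_c) = −70(ω_r−ω_c),  ω_r=0, ω_c=1
ω_s = 1 − (70/20)(0−1) = 9/2
ω_s/ω_c = 9/2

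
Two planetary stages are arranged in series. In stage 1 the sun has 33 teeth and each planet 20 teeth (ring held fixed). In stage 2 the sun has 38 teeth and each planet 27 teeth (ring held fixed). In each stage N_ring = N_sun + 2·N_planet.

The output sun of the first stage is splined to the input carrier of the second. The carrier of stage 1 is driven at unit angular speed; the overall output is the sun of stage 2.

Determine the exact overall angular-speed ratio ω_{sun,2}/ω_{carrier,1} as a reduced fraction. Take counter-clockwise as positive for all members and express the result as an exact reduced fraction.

6890/627

Stage 1: N_ring = 33 + 2·20 = 73
Stage 1: 33(ω_s−ω_c) = −73(ω_r−ω_c),  ω_r=0, ω_c=1
Stage 1: ω_s = 1 − (73/33)(0−1) = 106/33
  ⇒ ω_s¹/ω_c¹ = 106/33
Stage 2: N_ring = 38 + 2·27 = 92
Stage 2: 38(ω_s−ω_c) = −92(ω_r−ω_c),  ω_r=0, ω_c=1
Stage 2: ω_s = 1 − (92/38)(0−1) = 65/19
  ⇒ ω_s²/ω_c² = 65/19
Coupling ω_c² = ω_s¹ ⇒ overall = 106/33 × 65/19 = 6890/627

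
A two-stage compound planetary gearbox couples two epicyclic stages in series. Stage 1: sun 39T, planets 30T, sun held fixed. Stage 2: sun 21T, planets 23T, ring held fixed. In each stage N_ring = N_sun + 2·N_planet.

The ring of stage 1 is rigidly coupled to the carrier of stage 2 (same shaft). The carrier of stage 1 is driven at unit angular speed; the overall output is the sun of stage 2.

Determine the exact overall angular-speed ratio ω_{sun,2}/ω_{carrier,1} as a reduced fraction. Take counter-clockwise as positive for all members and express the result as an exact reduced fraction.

Stage 1: N_ring = 39 + 2·30 = 99
Stage 1: 39(ω_s−ω_c) = −99(ω_r−ω_c),  ω_s=0, ω_c=1
Stage 1: ω_r = 1 − (39/99)(0−1) = 46/33
  ⇒ ω_r¹/ω_c¹ = 46/33
Stage 2: N_ring = 21 + 2·23 = 67
Stage 2: 21(ω_s−ω_c) = −67(ω_r−ω_c),  ω_r=0, ω_c=1
Stage 2: ω_s = 1 − (67/21)(0−1) = 88/21
  ⇒ ω_s²/ω_c² = 88/21
Coupling ω_c² = ω_r¹ ⇒ overall = 46/33 × 88/21 = 368/63

368/63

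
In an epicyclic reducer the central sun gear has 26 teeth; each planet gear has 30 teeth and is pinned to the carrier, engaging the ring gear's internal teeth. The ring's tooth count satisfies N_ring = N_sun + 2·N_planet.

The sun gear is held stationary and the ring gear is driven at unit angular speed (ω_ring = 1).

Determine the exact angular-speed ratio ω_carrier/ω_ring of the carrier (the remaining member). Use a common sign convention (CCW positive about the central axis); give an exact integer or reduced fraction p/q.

N_ring = 26 + 2·30 = 86
26(ω_s−ω_c) = −86(ω_r−ω_c),  ω_s=0, ω_r=1
26(0−ω_c) = −86(1−ω_c)  ⇒  112ω_c = 86  ⇒  ω_c = 43/56
ω_c/ω_r = 43/56

43/56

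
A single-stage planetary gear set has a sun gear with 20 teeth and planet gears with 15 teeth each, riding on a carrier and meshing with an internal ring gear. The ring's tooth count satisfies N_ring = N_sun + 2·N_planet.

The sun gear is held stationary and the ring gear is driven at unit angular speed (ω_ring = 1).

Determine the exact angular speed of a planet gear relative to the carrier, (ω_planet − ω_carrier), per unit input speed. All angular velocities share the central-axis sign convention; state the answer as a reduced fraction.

N_ring = 20 + 2·15 = 50
20(ω_s−ω_c) = −50(ω_r−ω_c),  ω_s=0, ω_r=1
20(0−ω_c) = −50(1−ω_c)  ⇒  70ω_c = 50  ⇒  ω_c = 5/7
sun–planet: 20·(0−5/7) = −15·(ω_p−ω_c)  ⇒  ω_p−ω_c = −(20/15)·(-5/7) = 20/21

20/21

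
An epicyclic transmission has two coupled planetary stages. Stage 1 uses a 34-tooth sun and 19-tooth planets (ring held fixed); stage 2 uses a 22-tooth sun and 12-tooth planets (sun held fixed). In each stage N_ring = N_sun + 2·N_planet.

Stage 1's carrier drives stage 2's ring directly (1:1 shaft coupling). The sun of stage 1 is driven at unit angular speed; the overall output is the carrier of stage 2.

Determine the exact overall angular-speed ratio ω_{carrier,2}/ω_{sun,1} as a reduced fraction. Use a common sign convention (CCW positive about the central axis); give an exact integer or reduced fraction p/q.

Stage 1: N_ring = 34 + 2·19 = 72
Stage 1: 34(ω_s−ω_c) = −72(ω_r−ω_c),  ω_r=0, ω_s=1
Stage 1: 34(1−ω_c) = −72(0−ω_c)  ⇒  106ω_c = 34  ⇒  ω_c = 17/53
  ⇒ ω_c¹/ω_s¹ = 17/53
Stage 2: N_ring = 22 + 2·12 = 46
Stage 2: 22(ω_s−ω_c) = −46(ω_r−ω_c),  ω_s=0, ω_r=1
Stage 2: 22(0−ω_c) = −46(1−ω_c)  ⇒  68ω_c = 46  ⇒  ω_c = 23/34
  ⇒ ω_c²/ω_r² = 23/34
Coupling ω_r² = ω_c¹ ⇒ overall = 17/53 × 23/34 = 23/106

23/106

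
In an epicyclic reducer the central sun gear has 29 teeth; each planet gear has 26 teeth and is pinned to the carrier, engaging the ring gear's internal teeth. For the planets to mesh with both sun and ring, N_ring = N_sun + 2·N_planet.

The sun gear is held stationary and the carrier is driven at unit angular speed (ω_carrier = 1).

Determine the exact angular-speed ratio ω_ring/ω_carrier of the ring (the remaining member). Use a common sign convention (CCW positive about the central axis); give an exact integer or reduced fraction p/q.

110/81

N_ring = 29 + 2·26 = 81
29(ω_s−ω_c) = −81(ω_r−ω_c),  ω_s=0, ω_c=1
ω_r = 1 − (29/81)(0−1) = 110/81
ω_r/ω_c = 110/81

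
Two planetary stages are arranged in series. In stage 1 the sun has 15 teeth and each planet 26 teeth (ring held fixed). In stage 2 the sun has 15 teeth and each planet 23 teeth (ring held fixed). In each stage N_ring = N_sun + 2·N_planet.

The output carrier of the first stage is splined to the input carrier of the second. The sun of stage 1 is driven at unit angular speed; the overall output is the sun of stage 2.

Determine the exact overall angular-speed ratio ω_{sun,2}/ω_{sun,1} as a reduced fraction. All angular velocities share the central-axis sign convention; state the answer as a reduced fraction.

38/41

Stage 1: N_ring = 15 + 2·26 = 67
Stage 1: 15(ω_s−ω_c) = −67(ω_r−ω_c),  ω_r=0, ω_s=1
Stage 1: 15(1−ω_c) = −67(0−ω_c)  ⇒  82ω_c = 15  ⇒  ω_c = 15/82
  ⇒ ω_c¹/ω_s¹ = 15/82
Stage 2: N_ring = 15 + 2·23 = 61
Stage 2: 15(ω_s−ω_c) = −61(ω_r−ω_c),  ω_r=0, ω_c=1
Stage 2: ω_s = 1 − (61/15)(0−1) = 76/15
  ⇒ ω_s²/ω_c² = 76/15
Coupling ω_c² = ω_c¹ ⇒ overall = 15/82 × 76/15 = 38/41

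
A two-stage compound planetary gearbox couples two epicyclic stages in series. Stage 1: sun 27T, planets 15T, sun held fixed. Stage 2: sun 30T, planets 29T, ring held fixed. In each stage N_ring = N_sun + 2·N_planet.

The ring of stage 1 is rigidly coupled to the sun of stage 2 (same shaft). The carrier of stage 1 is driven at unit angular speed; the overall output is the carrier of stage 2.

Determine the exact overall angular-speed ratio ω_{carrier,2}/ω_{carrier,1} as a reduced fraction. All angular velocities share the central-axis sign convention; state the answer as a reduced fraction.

Stage 1: N_ring = 27 + 2·15 = 57
Stage 1: 27(ω_s−ω_c) = −57(ω_r−ω_c),  ω_s=0, ω_c=1
Stage 1: ω_r = 1 − (27/57)(0−1) = 28/19
  ⇒ ω_r¹/ω_c¹ = 28/19
Stage 2: N_ring = 30 + 2·29 = 88
Stage 2: 30(ω_s−ω_c) = −88(ω_r−ω_c),  ω_r=0, ω_s=1
Stage 2: 30(1−ω_c) = −88(0−ω_c)  ⇒  118ω_c = 30  ⇒  ω_c = 15/59
  ⇒ ω_c²/ω_s² = 15/59
Coupling ω_s² = ω_r¹ ⇒ overall = 28/19 × 15/59 = 420/1121

420/1121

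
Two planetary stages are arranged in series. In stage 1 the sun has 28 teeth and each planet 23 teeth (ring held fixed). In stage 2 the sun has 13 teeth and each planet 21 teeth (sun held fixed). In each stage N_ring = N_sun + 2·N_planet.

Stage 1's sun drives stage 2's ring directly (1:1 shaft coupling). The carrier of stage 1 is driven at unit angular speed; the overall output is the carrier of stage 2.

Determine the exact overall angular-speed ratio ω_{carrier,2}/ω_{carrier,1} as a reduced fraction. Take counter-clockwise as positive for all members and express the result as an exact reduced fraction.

Stage 1: N_ring = 28 + 2·23 = 74
Stage 1: 28(ω_s−ω_c) = −74(ω_r−ω_c),  ω_r=0, ω_c=1
Stage 1: ω_s = 1 − (74/28)(0−1) = 51/14
  ⇒ ω_s¹/ω_c¹ = 51/14
Stage 2: N_ring = 13 + 2·21 = 55
Stage 2: 13(ω_s−ω_c) = −55(ω_r−ω_c),  ω_s=0, ω_r=1
Stage 2: 13(0−ω_c) = −55(1−ω_c)  ⇒  68ω_c = 55  ⇒  ω_c = 55/68
  ⇒ ω_c²/ω_r² = 55/68
Coupling ω_r² = ω_s¹ ⇒ overall = 51/14 × 55/68 = 165/56

165/56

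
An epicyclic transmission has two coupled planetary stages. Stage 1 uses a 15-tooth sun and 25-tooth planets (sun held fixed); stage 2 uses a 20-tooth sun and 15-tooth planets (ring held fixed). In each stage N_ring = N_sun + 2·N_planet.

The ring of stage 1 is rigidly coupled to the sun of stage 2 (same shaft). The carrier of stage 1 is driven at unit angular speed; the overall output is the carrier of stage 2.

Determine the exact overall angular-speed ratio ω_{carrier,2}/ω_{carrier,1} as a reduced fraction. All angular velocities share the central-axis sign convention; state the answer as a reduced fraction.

32/91

Stage 1: N_ring = 15 + 2·25 = 65
Stage 1: 15(ω_s−ω_c) = −65(ω_r−ω_c),  ω_s=0, ω_c=1
Stage 1: ω_r = 1 − (15/65)(0−1) = 16/13
  ⇒ ω_r¹/ω_c¹ = 16/13
Stage 2: N_ring = 20 + 2·15 = 50
Stage 2: 20(ω_s−ω_c) = −50(ω_r−ω_c),  ω_r=0, ω_s=1
Stage 2: 20(1−ω_c) = −50(0−ω_c)  ⇒  70ω_c = 20  ⇒  ω_c = 2/7
  ⇒ ω_c²/ω_s² = 2/7
Coupling ω_s² = ω_r¹ ⇒ overall = 16/13 × 2/7 = 32/91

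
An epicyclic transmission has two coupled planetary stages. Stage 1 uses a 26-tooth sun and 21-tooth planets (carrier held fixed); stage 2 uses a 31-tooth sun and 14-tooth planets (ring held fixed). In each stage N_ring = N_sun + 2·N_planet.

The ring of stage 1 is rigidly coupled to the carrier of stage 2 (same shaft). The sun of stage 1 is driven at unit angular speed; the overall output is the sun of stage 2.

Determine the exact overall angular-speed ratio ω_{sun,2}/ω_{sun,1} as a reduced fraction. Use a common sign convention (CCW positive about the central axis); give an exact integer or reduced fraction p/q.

-585/527

Stage 1: N_ring = 26 + 2·21 = 68
Stage 1: 26(ω_s−ω_c) = −68(ω_r−ω_c),  ω_c=0, ω_s=1
Stage 1: ω_r = 0 − (26/68)(1−0) = -13/34
  ⇒ ω_r¹/ω_s¹ = -13/34
Stage 2: N_ring = 31 + 2·14 = 59
Stage 2: 31(ω_s−ω_c) = −59(ω_r−ω_c),  ω_r=0, ω_c=1
Stage 2: ω_s = 1 − (59/31)(0−1) = 90/31
  ⇒ ω_s²/ω_c² = 90/31
Coupling ω_c² = ω_r¹ ⇒ overall = -13/34 × 90/31 = -585/527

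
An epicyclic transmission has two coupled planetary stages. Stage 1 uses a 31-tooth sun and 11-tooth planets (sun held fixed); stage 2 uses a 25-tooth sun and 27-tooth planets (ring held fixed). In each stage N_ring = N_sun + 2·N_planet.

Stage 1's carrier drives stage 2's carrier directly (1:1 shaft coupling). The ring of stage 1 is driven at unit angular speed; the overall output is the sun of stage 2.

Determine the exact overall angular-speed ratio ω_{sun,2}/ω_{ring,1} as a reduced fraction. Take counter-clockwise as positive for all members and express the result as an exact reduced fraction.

Stage 1: N_ring = 31 + 2·11 = 53
Stage 1: 31(ω_s−ω_c) = −53(ω_r−ω_c),  ω_s=0, ω_r=1
Stage 1: 31(0−ω_c) = −53(1−ω_c)  ⇒  84ω_c = 53  ⇒  ω_c = 53/84
  ⇒ ω_c¹/ω_r¹ = 53/84
Stage 2: N_ring = 25 + 2·27 = 79
Stage 2: 25(ω_s−ω_c) = −79(ω_r−ω_c),  ω_r=0, ω_c=1
Stage 2: ω_s = 1 − (79/25)(0−1) = 104/25
  ⇒ ω_s²/ω_c² = 104/25
Coupling ω_c² = ω_c¹ ⇒ overall = 53/84 × 104/25 = 1378/525

1378/525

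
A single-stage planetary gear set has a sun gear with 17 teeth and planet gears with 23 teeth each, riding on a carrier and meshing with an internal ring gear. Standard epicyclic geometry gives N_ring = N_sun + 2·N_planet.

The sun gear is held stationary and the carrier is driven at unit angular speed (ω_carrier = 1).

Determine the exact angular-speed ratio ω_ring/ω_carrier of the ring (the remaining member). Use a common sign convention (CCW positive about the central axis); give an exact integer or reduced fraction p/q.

80/63

N_ring = 17 + 2·23 = 63
17(ω_s−ω_c) = −63(ω_r−ω_c),  ω_s=0, ω_c=1
ω_r = 1 − (17/63)(0−1) = 80/63
ω_r/ω_c = 80/63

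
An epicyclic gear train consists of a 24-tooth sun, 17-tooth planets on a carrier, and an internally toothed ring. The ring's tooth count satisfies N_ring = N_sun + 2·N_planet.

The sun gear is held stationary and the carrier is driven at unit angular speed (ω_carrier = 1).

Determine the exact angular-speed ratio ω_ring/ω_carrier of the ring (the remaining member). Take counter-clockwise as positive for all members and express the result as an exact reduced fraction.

41/29

N_ring = 24 + 2·17 = 58
24(ω_s−ω_c) = −58(ω_r−ω_c),  ω_s=0, ω_c=1
ω_r = 1 − (24/58)(0−1) = 41/29
ω_r/ω_c = 41/29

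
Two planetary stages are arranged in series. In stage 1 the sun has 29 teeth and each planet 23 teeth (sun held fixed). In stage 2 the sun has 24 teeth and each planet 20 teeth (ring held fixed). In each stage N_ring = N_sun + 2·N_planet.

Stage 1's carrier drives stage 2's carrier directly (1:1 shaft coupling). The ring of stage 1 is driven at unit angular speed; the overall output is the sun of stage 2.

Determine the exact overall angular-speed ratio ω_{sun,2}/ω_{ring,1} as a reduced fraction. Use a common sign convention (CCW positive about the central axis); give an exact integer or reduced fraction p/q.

275/104

Stage 1: N_ring = 29 + 2·23 = 75
Stage 1: 29(ω_s−ω_c) = −75(ω_r−ω_c),  ω_s=0, ω_r=1
Stage 1: 29(0−ω_c) = −75(1−ω_c)  ⇒  104ω_c = 75  ⇒  ω_c = 75/104
  ⇒ ω_c¹/ω_r¹ = 75/104
Stage 2: N_ring = 24 + 2·20 = 64
Stage 2: 24(ω_s−ω_c) = −64(ω_r−ω_c),  ω_r=0, ω_c=1
Stage 2: ω_s = 1 − (64/24)(0−1) = 11/3
  ⇒ ω_s²/ω_c² = 11/3
Coupling ω_c² = ω_c¹ ⇒ overall = 75/104 × 11/3 = 275/104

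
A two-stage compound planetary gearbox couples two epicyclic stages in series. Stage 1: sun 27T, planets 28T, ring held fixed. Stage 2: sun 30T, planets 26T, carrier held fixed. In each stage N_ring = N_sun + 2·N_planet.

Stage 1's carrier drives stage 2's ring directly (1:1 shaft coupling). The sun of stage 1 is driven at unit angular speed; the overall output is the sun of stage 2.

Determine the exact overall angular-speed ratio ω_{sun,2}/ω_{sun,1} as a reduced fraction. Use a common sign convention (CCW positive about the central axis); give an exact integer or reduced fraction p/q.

-369/550

Stage 1: N_ring = 27 + 2·28 = 83
Stage 1: 27(ω_s−ω_c) = −83(ω_r−ω_c),  ω_r=0, ω_s=1
Stage 1: 27(1−ω_c) = −83(0−ω_c)  ⇒  110ω_c = 27  ⇒  ω_c = 27/110
  ⇒ ω_c¹/ω_s¹ = 27/110
Stage 2: N_ring = 30 + 2·26 = 82
Stage 2: 30(ω_s−ω_c) = −82(ω_r−ω_c),  ω_c=0, ω_r=1
Stage 2: ω_s = 0 − (82/30)(1−0) = -41/15
  ⇒ ω_s²/ω_r² = -41/15
Coupling ω_r² = ω_c¹ ⇒ overall = 27/110 × -41/15 = -369/550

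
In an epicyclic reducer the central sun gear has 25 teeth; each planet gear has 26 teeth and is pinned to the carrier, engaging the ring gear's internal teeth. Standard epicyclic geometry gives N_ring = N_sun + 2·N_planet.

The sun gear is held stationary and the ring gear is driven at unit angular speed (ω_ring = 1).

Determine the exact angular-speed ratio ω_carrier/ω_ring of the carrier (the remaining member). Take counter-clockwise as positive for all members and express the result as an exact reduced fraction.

N_ring = 25 + 2·26 = 77
25(ω_s−ω_c) = −77(ω_r−ω_c),  ω_s=0, ω_r=1
25(0−ω_c) = −77(1−ω_c)  ⇒  102ω_c = 77  ⇒  ω_c = 77/102
ω_c/ω_r = 77/102

77/102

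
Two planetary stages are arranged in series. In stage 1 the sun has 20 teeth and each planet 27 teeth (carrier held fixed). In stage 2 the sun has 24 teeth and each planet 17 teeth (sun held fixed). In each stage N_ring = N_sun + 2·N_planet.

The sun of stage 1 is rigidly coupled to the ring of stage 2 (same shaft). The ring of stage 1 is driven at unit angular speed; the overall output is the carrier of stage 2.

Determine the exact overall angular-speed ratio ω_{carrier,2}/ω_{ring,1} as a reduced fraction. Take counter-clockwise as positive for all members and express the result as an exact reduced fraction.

-1073/410

Stage 1: N_ring = 20 + 2·27 = 74
Stage 1: 20(ω_s−ω_c) = −74(ω_r−ω_c),  ω_c=0, ω_r=1
Stage 1: ω_s = 0 − (74/20)(1−0) = -37/10
  ⇒ ω_s¹/ω_r¹ = -37/10
Stage 2: N_ring = 24 + 2·17 = 58
Stage 2: 24(ω_s−ω_c) = −58(ω_r−ω_c),  ω_s=0, ω_r=1
Stage 2: 24(0−ω_c) = −58(1−ω_c)  ⇒  82ω_c = 58  ⇒  ω_c = 29/41
  ⇒ ω_c²/ω_r² = 29/41
Coupling ω_r² = ω_s¹ ⇒ overall = -37/10 × 29/41 = -1073/410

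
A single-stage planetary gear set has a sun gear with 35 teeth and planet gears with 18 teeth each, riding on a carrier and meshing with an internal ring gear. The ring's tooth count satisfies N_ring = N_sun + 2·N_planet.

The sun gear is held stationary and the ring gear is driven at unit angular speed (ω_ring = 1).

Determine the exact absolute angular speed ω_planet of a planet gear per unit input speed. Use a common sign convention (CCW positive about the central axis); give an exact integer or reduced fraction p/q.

71/36

N_ring = 35 + 2·18 = 71
35(ω_s−ω_c) = −71(ω_r−ω_c),  ω_s=0, ω_r=1
35(0−ω_c) = −71(1−ω_c)  ⇒  106ω_c = 71  ⇒  ω_c = 71/106
sun–planet: 35·(0−71/106) = −18·(ω_p−ω_c)  ⇒  ω_p−ω_c = −(35/18)·(-71/106) = 2485/1908
ω_p = 71/106 + 2485/1908 = 71/36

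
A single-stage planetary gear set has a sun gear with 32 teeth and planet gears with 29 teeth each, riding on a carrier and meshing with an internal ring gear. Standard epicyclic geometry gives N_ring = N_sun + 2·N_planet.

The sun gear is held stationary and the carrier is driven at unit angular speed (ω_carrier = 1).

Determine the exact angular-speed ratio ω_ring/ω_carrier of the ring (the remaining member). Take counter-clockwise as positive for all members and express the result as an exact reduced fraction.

61/45

N_ring = 32 + 2·29 = 90
32(ω_s−ω_c) = −90(ω_r−ω_c),  ω_s=0, ω_c=1
ω_r = 1 − (32/90)(0−1) = 61/45
ω_r/ω_c = 61/45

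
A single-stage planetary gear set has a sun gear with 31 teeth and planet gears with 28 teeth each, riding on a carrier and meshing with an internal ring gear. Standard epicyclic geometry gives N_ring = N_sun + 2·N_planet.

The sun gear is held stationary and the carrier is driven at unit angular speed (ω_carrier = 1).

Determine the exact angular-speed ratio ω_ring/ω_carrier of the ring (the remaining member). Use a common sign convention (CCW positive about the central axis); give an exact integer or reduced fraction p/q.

118/87

N_ring = 31 + 2·28 = 87
31(ω_s−ω_c) = −87(ω_r−ω_c),  ω_s=0, ω_c=1
ω_r = 1 − (31/87)(0−1) = 118/87
ω_r/ω_c = 118/87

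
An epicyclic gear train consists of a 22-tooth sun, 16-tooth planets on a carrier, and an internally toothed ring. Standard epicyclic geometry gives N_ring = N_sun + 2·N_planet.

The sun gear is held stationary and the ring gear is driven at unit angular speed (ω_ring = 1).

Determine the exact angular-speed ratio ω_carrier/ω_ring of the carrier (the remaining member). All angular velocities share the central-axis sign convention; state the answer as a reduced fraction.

N_ring = 22 + 2·16 = 54
22(ω_s−ω_c) = −54(ω_r−ω_c),  ω_s=0, ω_r=1
22(0−ω_c) = −54(1−ω_c)  ⇒  76ω_c = 54  ⇒  ω_c = 27/38
ω_c/ω_r = 27/38

27/38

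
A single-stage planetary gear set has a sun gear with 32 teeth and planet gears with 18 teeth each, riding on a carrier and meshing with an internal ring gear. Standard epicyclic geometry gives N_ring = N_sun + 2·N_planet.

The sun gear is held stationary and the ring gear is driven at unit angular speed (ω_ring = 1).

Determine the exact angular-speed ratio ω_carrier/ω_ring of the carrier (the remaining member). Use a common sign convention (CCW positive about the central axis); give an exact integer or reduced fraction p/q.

N_ring = 32 + 2·18 = 68
32(ω_s−ω_c) = −68(ω_r−ω_c),  ω_s=0, ω_r=1
32(0−ω_c) = −68(1−ω_c)  ⇒  100ω_c = 68  ⇒  ω_c = 17/25
ω_c/ω_r = 17/25

17/25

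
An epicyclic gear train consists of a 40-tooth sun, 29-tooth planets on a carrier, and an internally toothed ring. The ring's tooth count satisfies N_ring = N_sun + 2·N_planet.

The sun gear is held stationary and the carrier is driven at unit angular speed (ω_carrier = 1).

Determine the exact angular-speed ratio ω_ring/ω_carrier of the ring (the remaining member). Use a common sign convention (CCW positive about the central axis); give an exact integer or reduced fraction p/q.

N_ring = 40 + 2·29 = 98
40(ω_s−ω_c) = −98(ω_r−ω_c),  ω_s=0, ω_c=1
ω_r = 1 − (40/98)(0−1) = 69/49
ω_r/ω_c = 69/49

69/49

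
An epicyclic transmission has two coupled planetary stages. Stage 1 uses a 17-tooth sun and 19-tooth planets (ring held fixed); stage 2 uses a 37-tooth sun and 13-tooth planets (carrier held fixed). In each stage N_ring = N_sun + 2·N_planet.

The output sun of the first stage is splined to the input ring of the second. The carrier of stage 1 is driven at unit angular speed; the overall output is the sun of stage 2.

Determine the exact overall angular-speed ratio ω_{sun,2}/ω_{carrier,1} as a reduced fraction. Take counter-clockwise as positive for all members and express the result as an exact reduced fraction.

Stage 1: N_ring = 17 + 2·19 = 55
Stage 1: 17(ω_s−ω_c) = −55(ω_r−ω_c),  ω_r=0, ω_c=1
Stage 1: ω_s = 1 − (55/17)(0−1) = 72/17
  ⇒ ω_s¹/ω_c¹ = 72/17
Stage 2: N_ring = 37 + 2·13 = 63
Stage 2: 37(ω_s−ω_c) = −63(ω_r−ω_c),  ω_c=0, ω_r=1
Stage 2: ω_s = 0 − (63/37)(1−0) = -63/37
  ⇒ ω_s²/ω_r² = -63/37
Coupling ω_r² = ω_s¹ ⇒ overall = 72/17 × -63/37 = -4536/629

-4536/629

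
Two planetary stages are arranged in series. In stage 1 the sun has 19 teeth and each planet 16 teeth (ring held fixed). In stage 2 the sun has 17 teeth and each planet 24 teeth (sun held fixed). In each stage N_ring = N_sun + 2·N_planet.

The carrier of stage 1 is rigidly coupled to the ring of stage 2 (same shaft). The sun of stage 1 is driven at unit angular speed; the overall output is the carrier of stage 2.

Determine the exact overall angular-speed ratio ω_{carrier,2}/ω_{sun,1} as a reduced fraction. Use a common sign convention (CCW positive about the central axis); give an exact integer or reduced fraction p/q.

Stage 1: N_ring = 19 + 2·16 = 51
Stage 1: 19(ω_s−ω_c) = −51(ω_r−ω_c),  ω_r=0, ω_s=1
Stage 1: 19(1−ω_c) = −51(0−ω_c)  ⇒  70ω_c = 19  ⇒  ω_c = 19/70
  ⇒ ω_c¹/ω_s¹ = 19/70
Stage 2: N_ring = 17 + 2·24 = 65
Stage 2: 17(ω_s−ω_c) = −65(ω_r−ω_c),  ω_s=0, ω_r=1
Stage 2: 17(0−ω_c) = −65(1−ω_c)  ⇒  82ω_c = 65  ⇒  ω_c = 65/82
  ⇒ ω_c²/ω_r² = 65/82
Coupling ω_r² = ω_c¹ ⇒ overall = 19/70 × 65/82 = 247/1148

247/1148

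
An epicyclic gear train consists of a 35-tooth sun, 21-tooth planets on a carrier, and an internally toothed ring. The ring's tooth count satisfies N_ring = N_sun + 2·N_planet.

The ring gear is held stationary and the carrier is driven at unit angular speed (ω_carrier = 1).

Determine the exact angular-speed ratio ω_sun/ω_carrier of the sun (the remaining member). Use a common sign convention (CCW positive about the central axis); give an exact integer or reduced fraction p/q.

N_ring = 35 + 2·21 = 77
35(ω_s−ω_c) = −77(ω_r−ω_c),  ω_r=0, ω_c=1
ω_s = 1 − (77/35)(0−1) = 16/5
ω_s/ω_c = 16/5

16/5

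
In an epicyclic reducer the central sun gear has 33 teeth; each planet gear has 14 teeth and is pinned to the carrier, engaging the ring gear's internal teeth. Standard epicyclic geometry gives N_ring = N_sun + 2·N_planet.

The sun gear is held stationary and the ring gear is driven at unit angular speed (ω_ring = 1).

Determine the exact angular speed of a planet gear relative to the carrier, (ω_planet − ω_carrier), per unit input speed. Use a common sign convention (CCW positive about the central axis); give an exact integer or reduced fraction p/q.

N_ring = 33 + 2·14 = 61
33(ω_s−ω_c) = −61(ω_r−ω_c),  ω_s=0, ω_r=1
33(0−ω_c) = −61(1−ω_c)  ⇒  94ω_c = 61  ⇒  ω_c = 61/94
sun–planet: 33·(0−61/94) = −14·(ω_p−ω_c)  ⇒  ω_p−ω_c = −(33/14)·(-61/94) = 2013/1316

2013/1316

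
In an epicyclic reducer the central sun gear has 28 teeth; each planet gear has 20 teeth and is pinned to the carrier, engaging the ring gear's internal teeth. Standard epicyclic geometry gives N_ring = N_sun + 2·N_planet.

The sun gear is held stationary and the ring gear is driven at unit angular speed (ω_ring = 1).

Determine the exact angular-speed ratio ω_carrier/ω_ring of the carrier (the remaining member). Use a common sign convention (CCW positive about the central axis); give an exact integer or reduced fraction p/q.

17/24

N_ring = 28 + 2·20 = 68
28(ω_s−ω_c) = −68(ω_r−ω_c),  ω_s=0, ω_r=1
28(0−ω_c) = −68(1−ω_c)  ⇒  96ω_c = 68  ⇒  ω_c = 17/24
ω_c/ω_r = 17/24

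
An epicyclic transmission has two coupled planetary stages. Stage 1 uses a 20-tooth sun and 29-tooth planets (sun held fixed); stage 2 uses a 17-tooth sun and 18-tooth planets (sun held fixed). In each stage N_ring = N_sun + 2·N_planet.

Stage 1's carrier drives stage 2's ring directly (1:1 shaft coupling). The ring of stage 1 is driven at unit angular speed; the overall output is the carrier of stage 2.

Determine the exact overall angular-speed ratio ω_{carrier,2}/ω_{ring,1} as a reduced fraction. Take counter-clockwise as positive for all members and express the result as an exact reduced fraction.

2067/3430

Stage 1: N_ring = 20 + 2·29 = 78
Stage 1: 20(ω_s−ω_c) = −78(ω_r−ω_c),  ω_s=0, ω_r=1
Stage 1: 20(0−ω_c) = −78(1−ω_c)  ⇒  98ω_c = 78  ⇒  ω_c = 39/49
  ⇒ ω_c¹/ω_r¹ = 39/49
Stage 2: N_ring = 17 + 2·18 = 53
Stage 2: 17(ω_s−ω_c) = −53(ω_r−ω_c),  ω_s=0, ω_r=1
Stage 2: 17(0−ω_c) = −53(1−ω_c)  ⇒  70ω_c = 53  ⇒  ω_c = 53/70
  ⇒ ω_c²/ω_r² = 53/70
Coupling ω_r² = ω_c¹ ⇒ overall = 39/49 × 53/70 = 2067/3430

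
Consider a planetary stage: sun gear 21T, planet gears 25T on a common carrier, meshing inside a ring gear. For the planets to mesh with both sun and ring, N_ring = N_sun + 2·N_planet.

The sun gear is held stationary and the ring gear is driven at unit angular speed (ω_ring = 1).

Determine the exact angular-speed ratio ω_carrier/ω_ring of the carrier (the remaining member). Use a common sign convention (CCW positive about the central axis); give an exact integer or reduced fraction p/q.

N_ring = 21 + 2·25 = 71
21(ω_s−ω_c) = −71(ω_r−ω_c),  ω_s=0, ω_r=1
21(0−ω_c) = −71(1−ω_c)  ⇒  92ω_c = 71  ⇒  ω_c = 71/92
ω_c/ω_r = 71/92

71/92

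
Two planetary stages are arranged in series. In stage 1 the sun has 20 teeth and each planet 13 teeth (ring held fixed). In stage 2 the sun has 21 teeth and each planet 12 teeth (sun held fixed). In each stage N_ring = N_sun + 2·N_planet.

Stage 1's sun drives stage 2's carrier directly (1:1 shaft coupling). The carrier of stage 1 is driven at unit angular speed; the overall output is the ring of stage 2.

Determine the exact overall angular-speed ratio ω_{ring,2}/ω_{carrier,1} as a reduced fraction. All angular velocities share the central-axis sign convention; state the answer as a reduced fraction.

121/25

Stage 1: N_ring = 20 + 2·13 = 46
Stage 1: 20(ω_s−ω_c) = −46(ω_r−ω_c),  ω_r=0, ω_c=1
Stage 1: ω_s = 1 − (46/20)(0−1) = 33/10
  ⇒ ω_s¹/ω_c¹ = 33/10
Stage 2: N_ring = 21 + 2·12 = 45
Stage 2: 21(ω_s−ω_c) = −45(ω_r−ω_c),  ω_s=0, ω_c=1
Stage 2: ω_r = 1 − (21/45)(0−1) = 22/15
  ⇒ ω_r²/ω_c² = 22/15
Coupling ω_c² = ω_s¹ ⇒ overall = 33/10 × 22/15 = 121/25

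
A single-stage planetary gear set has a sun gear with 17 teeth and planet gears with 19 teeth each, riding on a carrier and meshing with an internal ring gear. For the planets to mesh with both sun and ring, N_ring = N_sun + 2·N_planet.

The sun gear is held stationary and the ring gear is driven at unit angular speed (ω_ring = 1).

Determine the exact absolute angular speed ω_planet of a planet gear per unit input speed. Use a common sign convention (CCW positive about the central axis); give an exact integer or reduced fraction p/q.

55/38

N_ring = 17 + 2·19 = 55
17(ω_s−ω_c) = −55(ω_r−ω_c),  ω_s=0, ω_r=1
17(0−ω_c) = −55(1−ω_c)  ⇒  72ω_c = 55  ⇒  ω_c = 55/72
sun–planet: 17·(0−55/72) = −19·(ω_p−ω_c)  ⇒  ω_p−ω_c = −(17/19)·(-55/72) = 935/1368
ω_p = 55/72 + 935/1368 = 55/38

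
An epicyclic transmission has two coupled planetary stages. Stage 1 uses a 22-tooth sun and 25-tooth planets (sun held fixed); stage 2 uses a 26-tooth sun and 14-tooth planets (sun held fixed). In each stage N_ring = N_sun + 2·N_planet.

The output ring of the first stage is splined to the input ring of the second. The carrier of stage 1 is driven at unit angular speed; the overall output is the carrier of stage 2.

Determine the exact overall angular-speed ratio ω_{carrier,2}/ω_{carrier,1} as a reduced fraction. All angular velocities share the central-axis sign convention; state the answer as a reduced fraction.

Stage 1: N_ring = 22 + 2·25 = 72
Stage 1: 22(ω_s−ω_c) = −72(ω_r−ω_c),  ω_s=0, ω_c=1
Stage 1: ω_r = 1 − (22/72)(0−1) = 47/36
  ⇒ ω_r¹/ω_c¹ = 47/36
Stage 2: N_ring = 26 + 2·14 = 54
Stage 2: 26(ω_s−ω_c) = −54(ω_r−ω_c),  ω_s=0, ω_r=1
Stage 2: 26(0−ω_c) = −54(1−ω_c)  ⇒  80ω_c = 54  ⇒  ω_c = 27/40
  ⇒ ω_c²/ω_r² = 27/40
Coupling ω_r² = ω_r¹ ⇒ overall = 47/36 × 27/40 = 141/160

141/160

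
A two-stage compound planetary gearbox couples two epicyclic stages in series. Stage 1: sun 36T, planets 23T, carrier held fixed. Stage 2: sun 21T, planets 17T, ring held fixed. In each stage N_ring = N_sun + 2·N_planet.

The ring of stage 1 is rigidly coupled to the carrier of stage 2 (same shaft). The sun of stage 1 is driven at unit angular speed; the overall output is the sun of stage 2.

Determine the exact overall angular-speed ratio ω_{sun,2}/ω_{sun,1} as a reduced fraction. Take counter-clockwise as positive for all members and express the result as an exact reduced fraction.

-456/287

Stage 1: N_ring = 36 + 2·23 = 82
Stage 1: 36(ω_s−ω_c) = −82(ω_r−ω_c),  ω_c=0, ω_s=1
Stage 1: ω_r = 0 − (36/82)(1−0) = -18/41
  ⇒ ω_r¹/ω_s¹ = -18/41
Stage 2: N_ring = 21 + 2·17 = 55
Stage 2: 21(ω_s−ω_c) = −55(ω_r−ω_c),  ω_r=0, ω_c=1
Stage 2: ω_s = 1 − (55/21)(0−1) = 76/21
  ⇒ ω_s²/ω_c² = 76/21
Coupling ω_c² = ω_r¹ ⇒ overall = -18/41 × 76/21 = -456/287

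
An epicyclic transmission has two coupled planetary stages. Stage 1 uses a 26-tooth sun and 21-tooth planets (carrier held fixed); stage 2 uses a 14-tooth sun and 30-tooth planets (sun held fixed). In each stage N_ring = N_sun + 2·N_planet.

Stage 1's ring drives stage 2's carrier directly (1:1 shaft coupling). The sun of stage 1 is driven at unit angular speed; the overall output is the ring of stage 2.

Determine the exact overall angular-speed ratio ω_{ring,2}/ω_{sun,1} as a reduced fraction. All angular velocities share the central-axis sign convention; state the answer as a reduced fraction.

Stage 1: N_ring = 26 + 2·21 = 68
Stage 1: 26(ω_s−ω_c) = −68(ω_r−ω_c),  ω_c=0, ω_s=1
Stage 1: ω_r = 0 − (26/68)(1−0) = -13/34
  ⇒ ω_r¹/ω_s¹ = -13/34
Stage 2: N_ring = 14 + 2·30 = 74
Stage 2: 14(ω_s−ω_c) = −74(ω_r−ω_c),  ω_s=0, ω_c=1
Stage 2: ω_r = 1 − (14/74)(0−1) = 44/37
  ⇒ ω_r²/ω_c² = 44/37
Coupling ω_c² = ω_r¹ ⇒ overall = -13/34 × 44/37 = -286/629

-286/629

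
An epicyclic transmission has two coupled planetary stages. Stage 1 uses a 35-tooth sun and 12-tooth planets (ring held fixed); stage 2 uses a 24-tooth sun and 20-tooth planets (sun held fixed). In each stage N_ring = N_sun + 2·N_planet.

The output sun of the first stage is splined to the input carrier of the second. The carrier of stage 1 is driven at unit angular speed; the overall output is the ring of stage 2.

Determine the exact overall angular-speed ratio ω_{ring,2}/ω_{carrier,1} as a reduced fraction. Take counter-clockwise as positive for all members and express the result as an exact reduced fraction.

Stage 1: N_ring = 35 + 2·12 = 59
Stage 1: 35(ω_s−ω_c) = −59(ω_r−ω_c),  ω_r=0, ω_c=1
Stage 1: ω_s = 1 − (59/35)(0−1) = 94/35
  ⇒ ω_s¹/ω_c¹ = 94/35
Stage 2: N_ring = 24 + 2·20 = 64
Stage 2: 24(ω_s−ω_c) = −64(ω_r−ω_c),  ω_s=0, ω_c=1
Stage 2: ω_r = 1 − (24/64)(0−1) = 11/8
  ⇒ ω_r²/ω_c² = 11/8
Coupling ω_c² = ω_s¹ ⇒ overall = 94/35 × 11/8 = 517/140

517/140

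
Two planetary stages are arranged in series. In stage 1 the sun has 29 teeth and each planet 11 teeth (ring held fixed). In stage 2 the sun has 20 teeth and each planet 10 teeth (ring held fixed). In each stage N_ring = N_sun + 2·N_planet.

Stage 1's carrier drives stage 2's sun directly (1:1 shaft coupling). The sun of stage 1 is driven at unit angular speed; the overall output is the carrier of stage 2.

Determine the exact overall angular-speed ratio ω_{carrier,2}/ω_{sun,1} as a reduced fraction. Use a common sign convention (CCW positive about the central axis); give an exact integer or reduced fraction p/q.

29/240

Stage 1: N_ring = 29 + 2·11 = 51
Stage 1: 29(ω_s−ω_c) = −51(ω_r−ω_c),  ω_r=0, ω_s=1
Stage 1: 29(1−ω_c) = −51(0−ω_c)  ⇒  80ω_c = 29  ⇒  ω_c = 29/80
  ⇒ ω_c¹/ω_s¹ = 29/80
Stage 2: N_ring = 20 + 2·10 = 40
Stage 2: 20(ω_s−ω_c) = −40(ω_r−ω_c),  ω_r=0, ω_s=1
Stage 2: 20(1−ω_c) = −40(0−ω_c)  ⇒  60ω_c = 20  ⇒  ω_c = 1/3
  ⇒ ω_c²/ω_s² = 1/3
Coupling ω_s² = ω_c¹ ⇒ overall = 29/80 × 1/3 = 29/240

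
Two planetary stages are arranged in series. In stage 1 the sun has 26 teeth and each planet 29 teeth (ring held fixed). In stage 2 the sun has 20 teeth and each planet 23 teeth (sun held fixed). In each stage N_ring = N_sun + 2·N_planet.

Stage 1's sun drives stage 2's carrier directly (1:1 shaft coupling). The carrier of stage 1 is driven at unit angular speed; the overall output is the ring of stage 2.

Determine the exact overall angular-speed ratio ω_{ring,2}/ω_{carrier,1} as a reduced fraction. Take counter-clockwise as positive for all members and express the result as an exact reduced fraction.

215/39

Stage 1: N_ring = 26 + 2·29 = 84
Stage 1: 26(ω_s−ω_c) = −84(ω_r−ω_c),  ω_r=0, ω_c=1
Stage 1: ω_s = 1 − (84/26)(0−1) = 55/13
  ⇒ ω_s¹/ω_c¹ = 55/13
Stage 2: N_ring = 20 + 2·23 = 66
Stage 2: 20(ω_s−ω_c) = −66(ω_r−ω_c),  ω_s=0, ω_c=1
Stage 2: ω_r = 1 − (20/66)(0−1) = 43/33
  ⇒ ω_r²/ω_c² = 43/33
Coupling ω_c² = ω_s¹ ⇒ overall = 55/13 × 43/33 = 215/39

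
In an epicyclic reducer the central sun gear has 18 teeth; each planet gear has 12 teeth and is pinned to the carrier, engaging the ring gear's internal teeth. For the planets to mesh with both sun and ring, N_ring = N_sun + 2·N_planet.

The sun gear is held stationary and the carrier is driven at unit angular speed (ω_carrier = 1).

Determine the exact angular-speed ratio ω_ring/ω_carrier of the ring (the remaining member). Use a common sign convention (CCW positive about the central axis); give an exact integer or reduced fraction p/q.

N_ring = 18 + 2·12 = 42
18(ω_s−ω_c) = −42(ω_r−ω_c),  ω_s=0, ω_c=1
ω_r = 1 − (18/42)(0−1) = 10/7
ω_r/ω_c = 10/7

10/7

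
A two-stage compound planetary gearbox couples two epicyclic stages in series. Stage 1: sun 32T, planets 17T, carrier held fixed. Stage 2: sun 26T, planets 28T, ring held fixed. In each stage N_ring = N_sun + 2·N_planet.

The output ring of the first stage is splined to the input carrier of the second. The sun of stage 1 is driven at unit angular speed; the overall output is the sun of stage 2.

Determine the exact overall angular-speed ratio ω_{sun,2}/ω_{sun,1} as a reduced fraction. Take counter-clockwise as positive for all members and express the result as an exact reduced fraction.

-288/143

Stage 1: N_ring = 32 + 2·17 = 66
Stage 1: 32(ω_s−ω_c) = −66(ω_r−ω_c),  ω_c=0, ω_s=1
Stage 1: ω_r = 0 − (32/66)(1−0) = -16/33
  ⇒ ω_r¹/ω_s¹ = -16/33
Stage 2: N_ring = 26 + 2·28 = 82
Stage 2: 26(ω_s−ω_c) = −82(ω_r−ω_c),  ω_r=0, ω_c=1
Stage 2: ω_s = 1 − (82/26)(0−1) = 54/13
  ⇒ ω_s²/ω_c² = 54/13
Coupling ω_c² = ω_r¹ ⇒ overall = -16/33 × 54/13 = -288/143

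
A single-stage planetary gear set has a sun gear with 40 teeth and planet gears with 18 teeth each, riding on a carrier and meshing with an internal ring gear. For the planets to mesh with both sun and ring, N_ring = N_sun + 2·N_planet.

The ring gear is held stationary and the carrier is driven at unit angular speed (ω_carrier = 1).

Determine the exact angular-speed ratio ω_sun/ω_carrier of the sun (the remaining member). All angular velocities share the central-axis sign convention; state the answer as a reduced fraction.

29/10

N_ring = 40 + 2·18 = 76
40(ω_s−ω_c) = −76(ω_r−ω_c),  ω_r=0, ω_c=1
ω_s = 1 − (76/40)(0−1) = 29/10
ω_s/ω_c = 29/10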